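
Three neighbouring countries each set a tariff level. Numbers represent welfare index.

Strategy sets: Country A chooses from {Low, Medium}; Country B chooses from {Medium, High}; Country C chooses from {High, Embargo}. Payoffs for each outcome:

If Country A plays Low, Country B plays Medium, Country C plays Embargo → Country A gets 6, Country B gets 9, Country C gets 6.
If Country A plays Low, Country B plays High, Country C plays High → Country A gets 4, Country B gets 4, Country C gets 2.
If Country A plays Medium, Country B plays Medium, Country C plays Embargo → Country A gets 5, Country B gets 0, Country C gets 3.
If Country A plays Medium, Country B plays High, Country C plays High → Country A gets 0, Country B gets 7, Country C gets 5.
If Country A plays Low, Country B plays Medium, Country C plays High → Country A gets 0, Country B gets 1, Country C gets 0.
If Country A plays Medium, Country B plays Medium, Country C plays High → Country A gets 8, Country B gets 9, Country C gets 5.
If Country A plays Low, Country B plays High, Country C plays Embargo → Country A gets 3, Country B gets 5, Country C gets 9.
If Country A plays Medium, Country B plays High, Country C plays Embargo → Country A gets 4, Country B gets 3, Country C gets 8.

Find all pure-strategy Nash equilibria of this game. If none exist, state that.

(Low, Medium, Embargo), (Medium, Medium, High), (Medium, High, Embargo)

Country A against (Medium, High): payoffs 0, 8 → best response Medium.
Country A against (Medium, Embargo): payoffs 6, 5 → best response Low.
Country A against (High, High): payoffs 4, 0 → best response Low.
Country A against (High, Embargo): payoffs 3, 4 → best response Medium.
Country B against (Low, High): payoffs 1, 4 → best response High.
Country B against (Low, Embargo): payoffs 9, 5 → best response Medium.
Country B against (Medium, High): payoffs 9, 7 → best response Medium.
Country B against (Medium, Embargo): payoffs 0, 3 → best response High.
Country C against (Low, Medium): payoffs 0, 6 → best response Embargo.
Country C against (Low, High): payoffs 2, 9 → best response Embargo.
Country C against (Medium, Medium): payoffs 5, 3 → best response High.
Country C against (Medium, High): payoffs 5, 8 → best response Embargo.
Mutual best responses: (Low, Medium, Embargo); (Medium, Medium, High); (Medium, High, Embargo).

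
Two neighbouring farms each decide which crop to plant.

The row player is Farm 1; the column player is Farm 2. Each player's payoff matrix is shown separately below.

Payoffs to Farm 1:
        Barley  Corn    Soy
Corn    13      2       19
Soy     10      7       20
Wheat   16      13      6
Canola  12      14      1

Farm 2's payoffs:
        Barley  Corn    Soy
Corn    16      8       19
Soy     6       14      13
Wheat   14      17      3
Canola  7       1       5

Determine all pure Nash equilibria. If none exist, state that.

This game has no pure Nash equilibrium.

(Corn, Barley): Farm 1 can switch to Wheat (13 → 16). Not NE.
(Corn, Corn): Farm 1 can switch to Soy (2 → 7). Not NE.
(Corn, Soy): Farm 1 can switch to Soy (19 → 20). Not NE.
(Soy, Barley): Farm 1 can switch to Corn (10 → 13). Not NE.
(Soy, Corn): Farm 1 can switch to Wheat (7 → 13). Not NE.
(Soy, Soy): Farm 2 can switch to Corn (13 → 14). Not NE.
(Wheat, Barley): Farm 2 can switch to Corn (14 → 17). Not NE.
(Wheat, Corn): Farm 1 can switch to Canola (13 → 14). Not NE.
(The remaining 4 profiles each have a profitable deviation by the same check.)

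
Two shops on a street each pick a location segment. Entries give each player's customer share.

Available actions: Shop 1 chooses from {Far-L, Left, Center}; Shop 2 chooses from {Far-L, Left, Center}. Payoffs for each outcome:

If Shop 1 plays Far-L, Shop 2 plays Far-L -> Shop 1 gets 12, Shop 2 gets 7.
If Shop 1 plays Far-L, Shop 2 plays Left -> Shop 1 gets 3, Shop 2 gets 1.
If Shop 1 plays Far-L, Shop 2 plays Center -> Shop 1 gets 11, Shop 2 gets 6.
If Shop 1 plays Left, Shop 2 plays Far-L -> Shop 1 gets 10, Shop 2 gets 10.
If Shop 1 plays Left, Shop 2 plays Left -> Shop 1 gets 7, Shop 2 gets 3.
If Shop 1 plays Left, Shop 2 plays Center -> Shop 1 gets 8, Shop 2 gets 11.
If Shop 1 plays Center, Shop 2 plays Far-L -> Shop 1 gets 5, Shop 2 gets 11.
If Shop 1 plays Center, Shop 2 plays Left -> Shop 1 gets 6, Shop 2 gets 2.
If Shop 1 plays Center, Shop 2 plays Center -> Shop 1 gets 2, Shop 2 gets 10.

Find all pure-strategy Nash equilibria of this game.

(Far-L, Far-L)

Shop 1 against Far-L: payoffs 12, 10, 5 → best response Far-L.
Shop 1 against Left: payoffs 3, 7, 6 → best response Left.
Shop 1 against Center: payoffs 11, 8, 2 → best response Far-L.
Shop 2 against Far-L: payoffs 7, 1, 6 → best response Far-L.
Shop 2 against Left: payoffs 10, 3, 11 → best response Center.
Shop 2 against Center: payoffs 11, 2, 10 → best response Far-L.
Mutual best responses: (Far-L, Far-L).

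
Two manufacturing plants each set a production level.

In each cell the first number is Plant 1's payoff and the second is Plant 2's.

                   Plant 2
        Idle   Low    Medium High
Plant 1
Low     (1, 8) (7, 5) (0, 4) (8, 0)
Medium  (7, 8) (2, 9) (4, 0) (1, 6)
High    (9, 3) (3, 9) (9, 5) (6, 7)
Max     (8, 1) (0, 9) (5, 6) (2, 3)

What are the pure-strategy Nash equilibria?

Mark each player's best response to every combination of opponents' strategies; a profile where every player is best-responding is a pure Nash equilibrium.
Plant 1 against Idle: payoffs 1, 7, 9, 8 → best response High.
Plant 1 against Low: payoffs 7, 2, 3, 0 → best response Low.
Plant 1 against Medium: payoffs 0, 4, 9, 5 → best response High.
Plant 1 against High: payoffs 8, 1, 6, 2 → best response Low.
Plant 2 against Low: payoffs 8, 5, 4, 0 → best response Idle.
Plant 2 against Medium: payoffs 8, 9, 0, 6 → best response Low.
Plant 2 against High: payoffs 3, 9, 5, 7 → best response Low.
Plant 2 against Max: payoffs 1, 9, 6, 3 → best response Low.
No profile is a mutual best response for all players.

No pure-strategy Nash equilibrium.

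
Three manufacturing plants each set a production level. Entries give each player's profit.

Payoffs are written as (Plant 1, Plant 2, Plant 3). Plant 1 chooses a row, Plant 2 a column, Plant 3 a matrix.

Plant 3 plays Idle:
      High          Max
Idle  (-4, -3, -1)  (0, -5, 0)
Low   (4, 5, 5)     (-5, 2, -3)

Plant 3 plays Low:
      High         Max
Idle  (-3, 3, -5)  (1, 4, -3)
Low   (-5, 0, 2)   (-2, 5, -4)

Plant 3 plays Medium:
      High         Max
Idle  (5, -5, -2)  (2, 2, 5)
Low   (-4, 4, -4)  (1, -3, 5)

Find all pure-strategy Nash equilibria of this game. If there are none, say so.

Mark each player's best response to every combination of opponents' strategies; a profile where every player is best-responding is a pure Nash equilibrium.
Plant 1 against (High, Idle): payoffs -4, 4 → best response Low.
Plant 1 against (High, Low): payoffs -3, -5 → best response Idle.
Plant 1 against (High, Medium): payoffs 5, -4 → best response Idle.
Plant 1 against (Max, Idle): payoffs 0, -5 → best response Idle.
Plant 1 against (Max, Low): payoffs 1, -2 → best response Idle.
Plant 1 against (Max, Medium): payoffs 2, 1 → best response Idle.
Plant 2 against (Idle, Idle): payoffs -3, -5 → best response High.
Plant 2 against (Idle, Low): payoffs 3, 4 → best response Max.
Plant 2 against (Idle, Medium): payoffs -5, 2 → best response Max.
Plant 2 against (Low, Idle): payoffs 5, 2 → best response High.
Plant 2 against (Low, Low): payoffs 0, 5 → best response Max.
Plant 2 against (Low, Medium): payoffs 4, -3 → best response High.
Plant 3 against (Idle, High): payoffs -1, -5, -2 → best response Idle.
Plant 3 against (Idle, Max): payoffs 0, -3, 5 → best response Medium.
Plant 3 against (Low, High): payoffs 5, 2, -4 → best response Idle.
Plant 3 against (Low, Max): payoffs -3, -4, 5 → best response Medium.
Mutual best responses: (Idle, Max, Medium); (Low, High, Idle).

(Idle, Max, Medium) and (Low, High, Idle)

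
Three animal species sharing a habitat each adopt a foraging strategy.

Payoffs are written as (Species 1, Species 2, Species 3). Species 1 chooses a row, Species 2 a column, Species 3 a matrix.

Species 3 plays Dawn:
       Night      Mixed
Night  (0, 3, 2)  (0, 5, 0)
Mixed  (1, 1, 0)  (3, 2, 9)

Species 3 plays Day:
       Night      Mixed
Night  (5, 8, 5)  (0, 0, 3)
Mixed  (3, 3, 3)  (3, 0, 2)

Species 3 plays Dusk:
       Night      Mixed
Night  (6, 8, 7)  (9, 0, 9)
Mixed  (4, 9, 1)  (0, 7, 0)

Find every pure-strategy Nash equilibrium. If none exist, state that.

Mark each player's best response to every combination of opponents' strategies; a profile where every player is best-responding is a pure Nash equilibrium.
Species 1 against (Night, Dawn): payoffs 0, 1 → best response Mixed.
Species 1 against (Night, Day): payoffs 5, 3 → best response Night.
Species 1 against (Night, Dusk): payoffs 6, 4 → best response Night.
Species 1 against (Mixed, Dawn): payoffs 0, 3 → best response Mixed.
Species 1 against (Mixed, Day): payoffs 0, 3 → best response Mixed.
Species 1 against (Mixed, Dusk): payoffs 9, 0 → best response Night.
Species 2 against (Night, Dawn): payoffs 3, 5 → best response Mixed.
Species 2 against (Night, Day): payoffs 8, 0 → best response Night.
Species 2 against (Night, Dusk): payoffs 8, 0 → best response Night.
Species 2 against (Mixed, Dawn): payoffs 1, 2 → best response Mixed.
Species 2 against (Mixed, Day): payoffs 3, 0 → best response Night.
Species 2 against (Mixed, Dusk): payoffs 9, 7 → best response Night.
Species 3 against (Night, Night): payoffs 2, 5, 7 → best response Dusk.
Species 3 against (Night, Mixed): payoffs 0, 3, 9 → best response Dusk.
Species 3 against (Mixed, Night): payoffs 0, 3, 1 → best response Day.
Species 3 against (Mixed, Mixed): payoffs 9, 2, 0 → best response Dawn.
Mutual best responses: (Night, Night, Dusk); (Mixed, Mixed, Dawn).

Pure-strategy Nash equilibria: (Night, Night, Dusk); (Mixed, Mixed, Dawn)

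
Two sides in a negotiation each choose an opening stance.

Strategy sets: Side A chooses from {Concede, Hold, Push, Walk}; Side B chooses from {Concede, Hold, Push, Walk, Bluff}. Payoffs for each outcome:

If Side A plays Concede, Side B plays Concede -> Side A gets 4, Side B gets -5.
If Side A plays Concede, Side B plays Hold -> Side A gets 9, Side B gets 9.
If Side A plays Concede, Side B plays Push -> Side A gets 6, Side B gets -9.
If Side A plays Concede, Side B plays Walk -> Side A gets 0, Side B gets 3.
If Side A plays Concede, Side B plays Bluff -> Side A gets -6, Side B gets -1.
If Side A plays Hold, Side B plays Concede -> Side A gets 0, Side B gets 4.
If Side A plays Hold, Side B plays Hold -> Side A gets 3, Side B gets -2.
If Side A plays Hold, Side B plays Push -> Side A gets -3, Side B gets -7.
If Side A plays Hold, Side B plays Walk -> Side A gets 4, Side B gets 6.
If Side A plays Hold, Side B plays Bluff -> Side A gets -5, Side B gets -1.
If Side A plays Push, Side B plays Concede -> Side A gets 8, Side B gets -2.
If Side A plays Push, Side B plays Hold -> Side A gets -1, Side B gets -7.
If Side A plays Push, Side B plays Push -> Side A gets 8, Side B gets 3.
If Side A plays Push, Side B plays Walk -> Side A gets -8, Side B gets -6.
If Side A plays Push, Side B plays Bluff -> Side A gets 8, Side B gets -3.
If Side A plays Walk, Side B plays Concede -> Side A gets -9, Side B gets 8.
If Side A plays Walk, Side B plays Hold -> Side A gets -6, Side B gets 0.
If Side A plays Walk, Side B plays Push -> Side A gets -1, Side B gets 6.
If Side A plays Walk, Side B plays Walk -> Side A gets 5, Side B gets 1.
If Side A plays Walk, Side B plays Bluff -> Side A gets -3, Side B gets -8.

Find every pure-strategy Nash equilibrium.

Pure-strategy Nash equilibria: (Concede, Hold), (Push, Push)

(Concede, Concede): Side A can switch to Push (4 → 8). Not NE.
(Concede, Hold): Side A gets 9, best alternative 3; Side B gets 9, best alternative 3. No profitable deviation — NE.
(Concede, Push): Side A can switch to Push (6 → 8). Not NE.
(Concede, Walk): Side A can switch to Hold (0 → 4). Not NE.
(Concede, Bluff): Side A can switch to Hold (-6 → -5). Not NE.
(Hold, Concede): Side A can switch to Concede (0 → 4). Not NE.
(Hold, Hold): Side A can switch to Concede (3 → 9). Not NE.
(Hold, Push): Side A can switch to Concede (-3 → 6). Not NE.
(Hold, Walk): Side A can switch to Walk (4 → 5). Not NE.
(Push, Push): Side A gets 8, best alternative 6; Side B gets 3, best alternative -2. No profitable deviation — NE.
(The remaining 10 profiles each have a profitable deviation by the same check.)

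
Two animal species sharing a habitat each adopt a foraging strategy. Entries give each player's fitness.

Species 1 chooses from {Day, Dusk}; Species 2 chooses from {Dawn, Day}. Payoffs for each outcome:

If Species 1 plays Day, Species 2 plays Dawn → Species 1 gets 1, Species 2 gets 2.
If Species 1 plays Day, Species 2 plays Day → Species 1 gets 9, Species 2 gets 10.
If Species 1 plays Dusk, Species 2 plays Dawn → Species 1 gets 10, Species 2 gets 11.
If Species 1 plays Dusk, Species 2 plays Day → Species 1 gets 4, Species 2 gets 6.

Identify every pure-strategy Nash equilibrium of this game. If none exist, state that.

(Day, Day); (Dusk, Dawn)

Species 1 against Dawn: payoffs 1, 10 → best response Dusk.
Species 1 against Day: payoffs 9, 4 → best response Day.
Species 2 against Day: payoffs 2, 10 → best response Day.
Species 2 against Dusk: payoffs 11, 6 → best response Dawn.
Mutual best responses: (Day, Day); (Dusk, Dawn).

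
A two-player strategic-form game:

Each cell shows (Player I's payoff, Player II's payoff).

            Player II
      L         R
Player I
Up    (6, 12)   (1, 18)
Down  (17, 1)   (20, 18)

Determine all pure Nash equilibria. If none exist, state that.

(Down, R)

(Up, L): Player I can switch to Down (6 → 17). Not NE.
(Up, R): Player I can switch to Down (1 → 20). Not NE.
(Down, L): Player II can switch to R (1 → 18). Not NE.
(Down, R): Player I gets 20, best alternative 1; Player II gets 18, best alternative 1. No profitable deviation — NE.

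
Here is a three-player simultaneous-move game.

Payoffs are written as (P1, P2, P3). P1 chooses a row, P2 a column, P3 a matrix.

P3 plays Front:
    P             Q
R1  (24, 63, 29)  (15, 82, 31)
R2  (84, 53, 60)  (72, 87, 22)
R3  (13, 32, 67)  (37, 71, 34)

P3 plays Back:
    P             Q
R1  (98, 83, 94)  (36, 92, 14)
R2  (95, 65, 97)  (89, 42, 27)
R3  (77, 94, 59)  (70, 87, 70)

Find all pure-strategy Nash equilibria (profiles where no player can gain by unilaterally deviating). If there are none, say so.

There is no pure-strategy Nash equilibrium.

(R1, P, Front): P1 can switch to R2 (24 → 84). Not NE.
(R1, P, Back): P2 can switch to Q (83 → 92). Not NE.
(R1, Q, Front): P1 can switch to R2 (15 → 72). Not NE.
(R1, Q, Back): P1 can switch to R2 (36 → 89). Not NE.
(R2, P, Front): P2 can switch to Q (53 → 87). Not NE.
(R2, P, Back): P1 can switch to R1 (95 → 98). Not NE.
(The remaining 6 profiles each have a profitable deviation by the same check.)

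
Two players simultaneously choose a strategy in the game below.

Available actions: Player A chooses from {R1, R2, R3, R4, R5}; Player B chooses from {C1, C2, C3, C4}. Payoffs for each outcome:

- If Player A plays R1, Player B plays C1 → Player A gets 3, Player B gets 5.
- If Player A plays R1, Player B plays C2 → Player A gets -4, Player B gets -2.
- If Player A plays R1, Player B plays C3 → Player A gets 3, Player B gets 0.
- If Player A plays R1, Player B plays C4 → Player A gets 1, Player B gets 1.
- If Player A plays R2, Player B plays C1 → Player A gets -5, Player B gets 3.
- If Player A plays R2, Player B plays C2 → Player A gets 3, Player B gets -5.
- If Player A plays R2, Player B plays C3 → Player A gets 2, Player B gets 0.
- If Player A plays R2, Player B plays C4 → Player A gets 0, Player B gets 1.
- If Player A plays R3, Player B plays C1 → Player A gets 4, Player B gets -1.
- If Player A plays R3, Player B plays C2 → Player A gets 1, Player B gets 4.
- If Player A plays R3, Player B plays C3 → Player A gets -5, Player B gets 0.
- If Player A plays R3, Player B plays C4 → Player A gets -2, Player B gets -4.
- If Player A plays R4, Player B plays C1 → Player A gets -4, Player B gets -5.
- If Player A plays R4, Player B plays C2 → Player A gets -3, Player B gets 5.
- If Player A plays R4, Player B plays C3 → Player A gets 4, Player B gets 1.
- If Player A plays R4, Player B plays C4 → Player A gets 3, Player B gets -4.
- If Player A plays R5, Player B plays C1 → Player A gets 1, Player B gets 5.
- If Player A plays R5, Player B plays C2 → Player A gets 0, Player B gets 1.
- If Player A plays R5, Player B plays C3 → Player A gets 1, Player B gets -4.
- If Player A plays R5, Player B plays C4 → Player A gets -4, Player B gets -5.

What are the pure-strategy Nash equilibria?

none

(R1, C1): Player A can switch to R3 (3 → 4). Not NE.
(R1, C2): Player A can switch to R2 (-4 → 3). Not NE.
(R1, C3): Player A can switch to R4 (3 → 4). Not NE.
(R1, C4): Player A can switch to R4 (1 → 3). Not NE.
(R2, C1): Player A can switch to R1 (-5 → 3). Not NE.
(R2, C2): Player B can switch to C1 (-5 → 3). Not NE.
(R2, C3): Player A can switch to R1 (2 → 3). Not NE.
(R2, C4): Player A can switch to R1 (0 → 1). Not NE.
(The remaining 12 profiles each have a profitable deviation by the same check.)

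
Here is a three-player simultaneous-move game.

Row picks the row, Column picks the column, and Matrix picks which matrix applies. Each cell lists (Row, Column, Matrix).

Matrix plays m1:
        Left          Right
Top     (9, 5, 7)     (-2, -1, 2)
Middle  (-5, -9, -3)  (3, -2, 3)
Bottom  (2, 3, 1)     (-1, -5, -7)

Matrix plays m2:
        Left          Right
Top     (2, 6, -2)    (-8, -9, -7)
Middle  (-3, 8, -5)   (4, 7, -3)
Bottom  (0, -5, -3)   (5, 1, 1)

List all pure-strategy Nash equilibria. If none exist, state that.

(Top, Left, m1), (Middle, Right, m1), (Bottom, Right, m2)

Row against (Left, m1): payoffs 9, -5, 2 → best response Top.
Row against (Left, m2): payoffs 2, -3, 0 → best response Top.
Row against (Right, m1): payoffs -2, 3, -1 → best response Middle.
Row against (Right, m2): payoffs -8, 4, 5 → best response Bottom.
Column against (Top, m1): payoffs 5, -1 → best response Left.
Column against (Top, m2): payoffs 6, -9 → best response Left.
Column against (Middle, m1): payoffs -9, -2 → best response Right.
Column against (Middle, m2): payoffs 8, 7 → best response Left.
Column against (Bottom, m1): payoffs 3, -5 → best response Left.
Column against (Bottom, m2): payoffs -5, 1 → best response Right.
Matrix against (Top, Left): payoffs 7, -2 → best response m1.
Matrix against (Top, Right): payoffs 2, -7 → best response m1.
Matrix against (Middle, Left): payoffs -3, -5 → best response m1.
Matrix against (Middle, Right): payoffs 3, -3 → best response m1.
Matrix against (Bottom, Left): payoffs 1, -3 → best response m1.
Matrix against (Bottom, Right): payoffs -7, 1 → best response m2.
Mutual best responses: (Top, Left, m1); (Middle, Right, m1); (Bottom, Right, m2).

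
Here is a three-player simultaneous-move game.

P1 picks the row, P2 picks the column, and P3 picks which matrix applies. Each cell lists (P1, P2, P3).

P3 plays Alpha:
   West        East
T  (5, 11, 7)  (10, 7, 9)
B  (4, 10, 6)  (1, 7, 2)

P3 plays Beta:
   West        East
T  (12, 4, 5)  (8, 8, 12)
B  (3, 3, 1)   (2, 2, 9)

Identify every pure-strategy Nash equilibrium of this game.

Pure-strategy Nash equilibria: (T, West, Alpha); (T, East, Beta)

Mark each player's best response to every combination of opponents' strategies; a profile where every player is best-responding is a pure Nash equilibrium.
P1 against (West, Alpha): payoffs 5, 4 → best response T.
P1 against (West, Beta): payoffs 12, 3 → best response T.
P1 against (East, Alpha): payoffs 10, 1 → best response T.
P1 against (East, Beta): payoffs 8, 2 → best response T.
P2 against (T, Alpha): payoffs 11, 7 → best response West.
P2 against (T, Beta): payoffs 4, 8 → best response East.
P2 against (B, Alpha): payoffs 10, 7 → best response West.
P2 against (B, Beta): payoffs 3, 2 → best response West.
P3 against (T, West): payoffs 7, 5 → best response Alpha.
P3 against (T, East): payoffs 9, 12 → best response Beta.
P3 against (B, West): payoffs 6, 1 → best response Alpha.
P3 against (B, East): payoffs 2, 9 → best response Beta.
Mutual best responses: (T, West, Alpha); (T, East, Beta).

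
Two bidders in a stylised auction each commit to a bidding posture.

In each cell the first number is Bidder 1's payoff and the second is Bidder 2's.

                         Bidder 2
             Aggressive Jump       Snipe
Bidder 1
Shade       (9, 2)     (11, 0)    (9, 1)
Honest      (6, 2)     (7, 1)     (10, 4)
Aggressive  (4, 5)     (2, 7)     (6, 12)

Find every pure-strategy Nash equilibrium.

Check each profile: it is a Nash equilibrium iff no player can strictly gain by switching unilaterally.
(Shade, Aggressive): Bidder 1 gets 9, best alternative 6; Bidder 2 gets 2, best alternative 1. No profitable deviation — NE.
(Shade, Jump): Bidder 2 can switch to Aggressive (0 → 2). Not NE.
(Shade, Snipe): Bidder 1 can switch to Honest (9 → 10). Not NE.
(Honest, Aggressive): Bidder 1 can switch to Shade (6 → 9). Not NE.
(Honest, Jump): Bidder 1 can switch to Shade (7 → 11). Not NE.
(Honest, Snipe): Bidder 1 gets 10, best alternative 9; Bidder 2 gets 4, best alternative 2. No profitable deviation — NE.
(Aggressive, Aggressive): Bidder 1 can switch to Shade (4 → 9). Not NE.
(Aggressive, Jump): Bidder 1 can switch to Shade (2 → 11). Not NE.
(Aggressive, Snipe): Bidder 1 can switch to Shade (6 → 9). Not NE.

(Shade, Aggressive), (Honest, Snipe)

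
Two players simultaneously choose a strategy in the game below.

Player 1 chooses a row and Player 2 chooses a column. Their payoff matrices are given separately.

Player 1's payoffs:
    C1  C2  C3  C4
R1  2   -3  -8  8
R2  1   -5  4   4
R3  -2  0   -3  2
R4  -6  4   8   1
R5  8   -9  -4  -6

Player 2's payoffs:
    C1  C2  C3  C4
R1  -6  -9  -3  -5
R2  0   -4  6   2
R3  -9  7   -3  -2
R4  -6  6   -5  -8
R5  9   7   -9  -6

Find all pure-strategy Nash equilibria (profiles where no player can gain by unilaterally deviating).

Pure-strategy Nash equilibria: (R4, C2), (R5, C1)

Player 1 against C1: payoffs 2, 1, -2, -6, 8 → best response R5.
Player 1 against C2: payoffs -3, -5, 0, 4, -9 → best response R4.
Player 1 against C3: payoffs -8, 4, -3, 8, -4 → best response R4.
Player 1 against C4: payoffs 8, 4, 2, 1, -6 → best response R1.
Player 2 against R1: payoffs -6, -9, -3, -5 → best response C3.
Player 2 against R2: payoffs 0, -4, 6, 2 → best response C3.
Player 2 against R3: payoffs -9, 7, -3, -2 → best response C2.
Player 2 against R4: payoffs -6, 6, -5, -8 → best response C2.
Player 2 against R5: payoffs 9, 7, -9, -6 → best response C1.
Mutual best responses: (R4, C2); (R5, C1).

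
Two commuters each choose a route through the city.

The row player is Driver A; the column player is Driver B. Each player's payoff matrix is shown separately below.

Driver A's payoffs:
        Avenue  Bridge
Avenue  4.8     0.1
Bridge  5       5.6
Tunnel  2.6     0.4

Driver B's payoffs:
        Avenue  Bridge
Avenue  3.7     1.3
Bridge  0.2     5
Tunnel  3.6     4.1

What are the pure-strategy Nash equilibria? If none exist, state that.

For each strategy profile, look for a profitable unilateral deviation.
(Avenue, Avenue): Driver A can switch to Bridge (4.8 → 5). Not NE.
(Avenue, Bridge): Driver A can switch to Bridge (0.1 → 5.6). Not NE.
(Bridge, Avenue): Driver B can switch to Bridge (0.2 → 5). Not NE.
(Bridge, Bridge): Driver A gets 5.6, best alternative 0.4; Driver B gets 5, best alternative 0.2. No profitable deviation — NE.
(Tunnel, Avenue): Driver A can switch to Avenue (2.6 → 4.8). Not NE.
(Tunnel, Bridge): Driver A can switch to Bridge (0.4 → 5.6). Not NE.

The unique pure-strategy Nash equilibrium is (Bridge, Bridge).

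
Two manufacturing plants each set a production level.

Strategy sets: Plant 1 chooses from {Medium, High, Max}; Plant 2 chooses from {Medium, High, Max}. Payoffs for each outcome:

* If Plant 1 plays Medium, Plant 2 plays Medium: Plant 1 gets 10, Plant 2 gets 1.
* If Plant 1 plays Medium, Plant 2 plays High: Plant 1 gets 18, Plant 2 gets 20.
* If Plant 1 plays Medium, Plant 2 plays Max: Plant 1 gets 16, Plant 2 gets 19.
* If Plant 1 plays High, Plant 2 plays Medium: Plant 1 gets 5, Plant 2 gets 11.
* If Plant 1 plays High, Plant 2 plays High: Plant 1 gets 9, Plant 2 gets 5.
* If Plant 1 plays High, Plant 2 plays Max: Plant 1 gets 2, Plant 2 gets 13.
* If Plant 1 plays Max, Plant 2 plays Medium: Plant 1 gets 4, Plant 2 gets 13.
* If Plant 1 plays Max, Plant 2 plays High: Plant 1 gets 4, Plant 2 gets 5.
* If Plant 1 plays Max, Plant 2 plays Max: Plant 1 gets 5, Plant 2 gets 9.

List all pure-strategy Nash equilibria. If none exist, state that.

(Medium, High)

For each player, find the best response to each opponent profile; mutual best responses are the pure NE.
Plant 1 against Medium: payoffs 10, 5, 4 → best response Medium.
Plant 1 against High: payoffs 18, 9, 4 → best response Medium.
Plant 1 against Max: payoffs 16, 2, 5 → best response Medium.
Plant 2 against Medium: payoffs 1, 20, 19 → best response High.
Plant 2 against High: payoffs 11, 5, 13 → best response Max.
Plant 2 against Max: payoffs 13, 5, 9 → best response Medium.
Mutual best responses: (Medium, High).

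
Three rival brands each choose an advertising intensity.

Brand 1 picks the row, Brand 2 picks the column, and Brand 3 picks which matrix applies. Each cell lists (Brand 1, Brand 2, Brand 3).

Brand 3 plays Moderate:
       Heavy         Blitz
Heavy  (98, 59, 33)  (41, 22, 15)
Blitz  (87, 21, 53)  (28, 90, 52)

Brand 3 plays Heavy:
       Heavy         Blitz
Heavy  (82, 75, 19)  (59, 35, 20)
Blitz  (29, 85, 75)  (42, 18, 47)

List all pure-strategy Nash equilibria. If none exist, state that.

Pure NE: (Heavy, Heavy, Moderate)

For each strategy profile, look for a profitable unilateral deviation.
(Heavy, Heavy, Moderate): Brand 1 gets 98, best alternative 87; Brand 2 gets 59, best alternative 22; Brand 3 gets 33, best alternative 19. No profitable deviation — NE.
(Heavy, Heavy, Heavy): Brand 3 can switch to Moderate (19 → 33). Not NE.
(Heavy, Blitz, Moderate): Brand 2 can switch to Heavy (22 → 59). Not NE.
(Heavy, Blitz, Heavy): Brand 2 can switch to Heavy (35 → 75). Not NE.
(Blitz, Heavy, Moderate): Brand 1 can switch to Heavy (87 → 98). Not NE.
(Blitz, Heavy, Heavy): Brand 1 can switch to Heavy (29 → 82). Not NE.
(Blitz, Blitz, Moderate): Brand 1 can switch to Heavy (28 → 41). Not NE.
(The remaining 1 profile has a profitable deviation by the same check.)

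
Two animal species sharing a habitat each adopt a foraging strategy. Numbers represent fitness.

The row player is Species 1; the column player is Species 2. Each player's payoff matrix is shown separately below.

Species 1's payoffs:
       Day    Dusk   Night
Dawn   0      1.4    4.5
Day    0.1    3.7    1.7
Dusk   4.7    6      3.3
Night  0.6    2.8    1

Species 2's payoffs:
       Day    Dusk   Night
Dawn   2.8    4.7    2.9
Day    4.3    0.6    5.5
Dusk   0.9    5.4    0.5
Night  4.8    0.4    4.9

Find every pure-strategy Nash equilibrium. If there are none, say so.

Pure NE: (Dusk, Dusk)

(Dawn, Day): Species 1 can switch to Day (0 → 0.1). Not NE.
(Dawn, Dusk): Species 1 can switch to Day (1.4 → 3.7). Not NE.
(Dawn, Night): Species 2 can switch to Dusk (2.9 → 4.7). Not NE.
(Day, Day): Species 1 can switch to Dusk (0.1 → 4.7). Not NE.
(Day, Dusk): Species 1 can switch to Dusk (3.7 → 6). Not NE.
(Day, Night): Species 1 can switch to Dawn (1.7 → 4.5). Not NE.
(Dusk, Day): Species 2 can switch to Dusk (0.9 → 5.4). Not NE.
(Dusk, Dusk): Species 1 gets 6, best alternative 3.7; Species 2 gets 5.4, best alternative 0.9. No profitable deviation — NE.
(Dusk, Night): Species 1 can switch to Dawn (3.3 → 4.5). Not NE.
(Night, Day): Species 1 can switch to Dusk (0.6 → 4.7). Not NE.
(Night, Dusk): Species 1 can switch to Day (2.8 → 3.7). Not NE.
(The remaining 1 profile has a profitable deviation by the same check.)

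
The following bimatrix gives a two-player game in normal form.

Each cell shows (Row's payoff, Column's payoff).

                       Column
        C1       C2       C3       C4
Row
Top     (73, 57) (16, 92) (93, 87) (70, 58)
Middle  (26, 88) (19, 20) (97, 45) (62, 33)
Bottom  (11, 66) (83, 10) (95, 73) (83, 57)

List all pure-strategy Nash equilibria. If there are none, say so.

none

For each player, find the best response to each opponent profile; mutual best responses are the pure NE.
Row against C1: payoffs 73, 26, 11 → best response Top.
Row against C2: payoffs 16, 19, 83 → best response Bottom.
Row against C3: payoffs 93, 97, 95 → best response Middle.
Row against C4: payoffs 70, 62, 83 → best response Bottom.
Column against Top: payoffs 57, 92, 87, 58 → best response C2.
Column against Middle: payoffs 88, 20, 45, 33 → best response C1.
Column against Bottom: payoffs 66, 10, 73, 57 → best response C3.
No profile is a mutual best response for all players.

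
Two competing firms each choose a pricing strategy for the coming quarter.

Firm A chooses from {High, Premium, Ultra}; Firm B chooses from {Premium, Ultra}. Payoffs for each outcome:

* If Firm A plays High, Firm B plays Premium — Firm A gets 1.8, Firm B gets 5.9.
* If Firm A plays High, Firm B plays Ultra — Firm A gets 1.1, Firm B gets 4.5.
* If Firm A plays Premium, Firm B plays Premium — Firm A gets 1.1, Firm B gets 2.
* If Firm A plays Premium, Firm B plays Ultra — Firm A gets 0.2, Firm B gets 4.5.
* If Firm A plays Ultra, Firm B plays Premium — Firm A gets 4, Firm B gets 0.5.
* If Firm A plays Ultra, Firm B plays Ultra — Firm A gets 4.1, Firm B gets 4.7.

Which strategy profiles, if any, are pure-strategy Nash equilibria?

The unique pure-strategy Nash equilibrium is (Ultra, Ultra).

Firm A against Premium: payoffs 1.8, 1.1, 4 → best response Ultra.
Firm A against Ultra: payoffs 1.1, 0.2, 4.1 → best response Ultra.
Firm B against High: payoffs 5.9, 4.5 → best response Premium.
Firm B against Premium: payoffs 2, 4.5 → best response Ultra.
Firm B against Ultra: payoffs 0.5, 4.7 → best response Ultra.
Mutual best responses: (Ultra, Ultra).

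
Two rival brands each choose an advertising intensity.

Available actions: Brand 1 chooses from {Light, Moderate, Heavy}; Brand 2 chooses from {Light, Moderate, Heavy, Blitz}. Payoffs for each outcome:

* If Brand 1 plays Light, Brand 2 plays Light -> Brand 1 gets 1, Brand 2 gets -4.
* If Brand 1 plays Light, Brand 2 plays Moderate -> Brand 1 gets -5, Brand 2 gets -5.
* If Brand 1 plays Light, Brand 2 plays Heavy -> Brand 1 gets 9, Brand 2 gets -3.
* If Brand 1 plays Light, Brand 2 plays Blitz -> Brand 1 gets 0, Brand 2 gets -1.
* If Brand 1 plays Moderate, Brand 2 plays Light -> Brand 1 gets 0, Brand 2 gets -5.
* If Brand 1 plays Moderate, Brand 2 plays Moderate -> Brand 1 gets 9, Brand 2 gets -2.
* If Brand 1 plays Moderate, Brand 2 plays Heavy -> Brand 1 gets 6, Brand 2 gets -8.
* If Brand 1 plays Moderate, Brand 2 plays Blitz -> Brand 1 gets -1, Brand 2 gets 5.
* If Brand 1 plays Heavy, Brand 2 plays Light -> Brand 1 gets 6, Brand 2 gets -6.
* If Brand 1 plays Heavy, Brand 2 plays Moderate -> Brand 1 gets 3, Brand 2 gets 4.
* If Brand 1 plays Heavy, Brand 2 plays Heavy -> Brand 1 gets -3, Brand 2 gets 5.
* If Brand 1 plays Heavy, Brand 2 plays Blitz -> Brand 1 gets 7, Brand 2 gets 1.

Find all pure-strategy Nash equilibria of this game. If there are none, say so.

For each strategy profile, look for a profitable unilateral deviation.
(Light, Light): Brand 1 can switch to Heavy (1 → 6). Not NE.
(Light, Moderate): Brand 1 can switch to Moderate (-5 → 9). Not NE.
(Light, Heavy): Brand 2 can switch to Blitz (-3 → -1). Not NE.
(Light, Blitz): Brand 1 can switch to Heavy (0 → 7). Not NE.
(Moderate, Light): Brand 1 can switch to Light (0 → 1). Not NE.
(Moderate, Moderate): Brand 2 can switch to Blitz (-2 → 5). Not NE.
(Moderate, Heavy): Brand 1 can switch to Light (6 → 9). Not NE.
(Moderate, Blitz): Brand 1 can switch to Light (-1 → 0). Not NE.
(Heavy, Light): Brand 2 can switch to Moderate (-6 → 4). Not NE.
(Heavy, Moderate): Brand 1 can switch to Moderate (3 → 9). Not NE.
(Heavy, Heavy): Brand 1 can switch to Light (-3 → 9). Not NE.
(Heavy, Blitz): Brand 2 can switch to Moderate (1 → 4). Not NE.

There is no pure-strategy Nash equilibrium.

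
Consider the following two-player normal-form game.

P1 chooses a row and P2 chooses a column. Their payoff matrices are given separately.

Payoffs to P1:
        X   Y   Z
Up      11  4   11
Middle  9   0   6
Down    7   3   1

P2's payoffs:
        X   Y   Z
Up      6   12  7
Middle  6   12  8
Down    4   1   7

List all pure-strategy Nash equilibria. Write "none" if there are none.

(Up, Y)

Mark each player's best response to every combination of opponents' strategies; a profile where every player is best-responding is a pure Nash equilibrium.
P1 against X: payoffs 11, 9, 7 → best response Up.
P1 against Y: payoffs 4, 0, 3 → best response Up.
P1 against Z: payoffs 11, 6, 1 → best response Up.
P2 against Up: payoffs 6, 12, 7 → best response Y.
P2 against Middle: payoffs 6, 12, 8 → best response Y.
P2 against Down: payoffs 4, 1, 7 → best response Z.
Mutual best responses: (Up, Y).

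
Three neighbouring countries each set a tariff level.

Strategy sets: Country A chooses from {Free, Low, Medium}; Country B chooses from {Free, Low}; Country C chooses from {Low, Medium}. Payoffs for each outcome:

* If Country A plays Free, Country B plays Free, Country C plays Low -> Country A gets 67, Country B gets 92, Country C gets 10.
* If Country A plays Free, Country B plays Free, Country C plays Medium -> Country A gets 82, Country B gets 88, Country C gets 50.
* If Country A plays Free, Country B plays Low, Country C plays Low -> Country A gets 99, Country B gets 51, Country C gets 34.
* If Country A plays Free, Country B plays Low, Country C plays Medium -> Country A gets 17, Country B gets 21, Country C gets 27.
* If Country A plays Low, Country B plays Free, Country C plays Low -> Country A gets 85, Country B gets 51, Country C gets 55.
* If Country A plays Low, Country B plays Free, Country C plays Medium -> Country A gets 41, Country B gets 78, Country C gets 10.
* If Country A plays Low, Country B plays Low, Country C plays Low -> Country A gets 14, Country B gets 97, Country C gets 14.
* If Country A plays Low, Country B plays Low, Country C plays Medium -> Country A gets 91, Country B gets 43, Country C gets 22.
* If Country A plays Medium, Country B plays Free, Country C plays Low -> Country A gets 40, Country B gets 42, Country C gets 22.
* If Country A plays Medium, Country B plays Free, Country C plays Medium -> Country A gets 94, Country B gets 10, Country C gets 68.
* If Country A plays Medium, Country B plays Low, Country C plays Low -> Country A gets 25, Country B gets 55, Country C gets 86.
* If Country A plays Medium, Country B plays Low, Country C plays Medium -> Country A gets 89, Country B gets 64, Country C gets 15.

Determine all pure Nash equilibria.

No pure-strategy Nash equilibrium.

For each player, find the best response to each opponent profile; mutual best responses are the pure NE.
Country A against (Free, Low): payoffs 67, 85, 40 → best response Low.
Country A against (Free, Medium): payoffs 82, 41, 94 → best response Medium.
Country A against (Low, Low): payoffs 99, 14, 25 → best response Free.
Country A against (Low, Medium): payoffs 17, 91, 89 → best response Low.
Country B against (Free, Low): payoffs 92, 51 → best response Free.
Country B against (Free, Medium): payoffs 88, 21 → best response Free.
Country B against (Low, Low): payoffs 51, 97 → best response Low.
Country B against (Low, Medium): payoffs 78, 43 → best response Free.
Country B against (Medium, Low): payoffs 42, 55 → best response Low.
Country B against (Medium, Medium): payoffs 10, 64 → best response Low.
Country C against (Free, Free): payoffs 10, 50 → best response Medium.
Country C against (Free, Low): payoffs 34, 27 → best response Low.
Country C against (Low, Free): payoffs 55, 10 → best response Low.
Country C against (Low, Low): payoffs 14, 22 → best response Medium.
Country C against (Medium, Free): payoffs 22, 68 → best response Medium.
Country C against (Medium, Low): payoffs 86, 15 → best response Low.
No profile is a mutual best response for all players.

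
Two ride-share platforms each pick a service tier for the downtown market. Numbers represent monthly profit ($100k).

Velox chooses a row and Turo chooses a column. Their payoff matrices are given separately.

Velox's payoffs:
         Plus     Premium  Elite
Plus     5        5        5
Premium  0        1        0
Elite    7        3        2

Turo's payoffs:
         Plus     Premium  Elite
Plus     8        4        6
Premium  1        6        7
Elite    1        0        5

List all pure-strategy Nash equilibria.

There is no pure-strategy Nash equilibrium.

For each player, find the best response to each opponent profile; mutual best responses are the pure NE.
Velox against Plus: payoffs 5, 0, 7 → best response Elite.
Velox against Premium: payoffs 5, 1, 3 → best response Plus.
Velox against Elite: payoffs 5, 0, 2 → best response Plus.
Turo against Plus: payoffs 8, 4, 6 → best response Plus.
Turo against Premium: payoffs 1, 6, 7 → best response Elite.
Turo against Elite: payoffs 1, 0, 5 → best response Elite.
No profile is a mutual best response for all players.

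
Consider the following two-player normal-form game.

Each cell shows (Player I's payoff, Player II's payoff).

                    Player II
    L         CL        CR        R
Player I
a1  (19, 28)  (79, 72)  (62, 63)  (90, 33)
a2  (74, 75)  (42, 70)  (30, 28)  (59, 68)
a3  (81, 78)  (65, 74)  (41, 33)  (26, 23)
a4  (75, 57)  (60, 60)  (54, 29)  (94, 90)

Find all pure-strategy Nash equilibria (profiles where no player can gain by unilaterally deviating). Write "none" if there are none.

(a1, CL) and (a3, L) and (a4, R)

(a1, L): Player I can switch to a2 (19 → 74). Not NE.
(a1, CL): Player I gets 79, best alternative 65; Player II gets 72, best alternative 63. No profitable deviation — NE.
(a1, CR): Player II can switch to CL (63 → 72). Not NE.
(a1, R): Player I can switch to a4 (90 → 94). Not NE.
(a2, L): Player I can switch to a3 (74 → 81). Not NE.
(a2, CL): Player I can switch to a1 (42 → 79). Not NE.
(a2, CR): Player I can switch to a1 (30 → 62). Not NE.
(a2, R): Player I can switch to a1 (59 → 90). Not NE.
(a3, L): Player I gets 81, best alternative 75; Player II gets 78, best alternative 74. No profitable deviation — NE.
(a3, CL): Player I can switch to a1 (65 → 79). Not NE.
(a4, R): Player I gets 94, best alternative 90; Player II gets 90, best alternative 60. No profitable deviation — NE.
(The remaining 5 profiles each have a profitable deviation by the same check.)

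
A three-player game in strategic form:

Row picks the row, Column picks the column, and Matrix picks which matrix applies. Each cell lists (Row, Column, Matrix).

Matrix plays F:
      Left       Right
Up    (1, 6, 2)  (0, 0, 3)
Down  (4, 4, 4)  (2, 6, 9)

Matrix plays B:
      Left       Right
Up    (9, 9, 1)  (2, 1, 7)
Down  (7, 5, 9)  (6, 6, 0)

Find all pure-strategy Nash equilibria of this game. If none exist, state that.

The unique pure-strategy Nash equilibrium is (Down, Right, F).

Check each profile: it is a Nash equilibrium iff no player can strictly gain by switching unilaterally.
(Up, Left, F): Row can switch to Down (1 → 4). Not NE.
(Up, Left, B): Matrix can switch to F (1 → 2). Not NE.
(Up, Right, F): Row can switch to Down (0 → 2). Not NE.
(Up, Right, B): Row can switch to Down (2 → 6). Not NE.
(Down, Left, F): Column can switch to Right (4 → 6). Not NE.
(Down, Left, B): Row can switch to Up (7 → 9). Not NE.
(Down, Right, F): Row gets 2, best alternative 0; Column gets 6, best alternative 4; Matrix gets 9, best alternative 0. No profitable deviation — NE.
(Down, Right, B): Matrix can switch to F (0 → 9). Not NE.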